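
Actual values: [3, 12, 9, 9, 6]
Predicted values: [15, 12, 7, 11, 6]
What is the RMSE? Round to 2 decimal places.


MSE = 30.4000. RMSE = sqrt(30.4000) = 5.51.

5.51


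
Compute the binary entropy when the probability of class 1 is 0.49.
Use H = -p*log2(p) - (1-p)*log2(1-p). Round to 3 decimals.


H = -0.49*log2(0.49) - 0.51*log2(0.51) = 1.000.

1.000


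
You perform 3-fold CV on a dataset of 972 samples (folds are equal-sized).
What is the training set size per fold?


Each validation fold has 972/3 = 324 samples. Training set = 972 - 324 = 648.

648


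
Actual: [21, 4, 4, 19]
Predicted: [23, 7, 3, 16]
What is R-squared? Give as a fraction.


Mean(y) = 12. SS_res = 23. SS_tot = 258. R^2 = 1 - 23/(258) = 235/258.

235/258


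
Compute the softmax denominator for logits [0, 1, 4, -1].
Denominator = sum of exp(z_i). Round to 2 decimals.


Denom = e^0=1.0000 + e^1=2.7183 + e^4=54.5982 + e^-1=0.3679. Sum = 58.6844, which rounds to 58.68.

58.68


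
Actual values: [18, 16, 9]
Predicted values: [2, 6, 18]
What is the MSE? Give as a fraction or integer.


MSE = (1/3) * ((18-2)^2=256 + (16-6)^2=100 + (9-18)^2=81). Sum = 437. MSE = 437/3.

437/3


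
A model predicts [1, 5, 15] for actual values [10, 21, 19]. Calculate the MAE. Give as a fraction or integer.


MAE = (1/3) * (|10-1|=9 + |21-5|=16 + |19-15|=4). Sum = 29. MAE = 29/3.

29/3


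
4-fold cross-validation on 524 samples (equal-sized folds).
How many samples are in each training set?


Each validation fold has 524/4 = 131 samples. Training set = 524 - 131 = 393.

393


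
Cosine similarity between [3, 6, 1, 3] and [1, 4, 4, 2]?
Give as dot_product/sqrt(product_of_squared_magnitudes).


dot = 37. |a|^2 = 55, |b|^2 = 37. cos = 37/sqrt(2035).

37/sqrt(2035)


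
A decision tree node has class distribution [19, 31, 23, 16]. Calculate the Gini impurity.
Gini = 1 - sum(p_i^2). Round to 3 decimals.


Total = 89. Proportions: 19/89, 31/89, 23/89, 16/89. sum(p_i^2) = 0.2660. Gini = 1 - 0.2660 = 0.7340, which rounds to 0.734.

0.734


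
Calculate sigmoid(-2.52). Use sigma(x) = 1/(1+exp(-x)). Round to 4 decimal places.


sigma(-2.52) = 1/(1+e^(2.52)) = 1/(1+12.428597) = 1/13.428597 = 0.0745.

0.0745


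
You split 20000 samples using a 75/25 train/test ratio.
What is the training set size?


Test set = 20000 * 25% = 5000. Training set = 20000 - 5000 = 15000.

15000


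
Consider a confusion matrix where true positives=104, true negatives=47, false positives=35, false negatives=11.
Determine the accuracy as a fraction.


Accuracy = (TP + TN) / (TP + TN + FP + FN) = (104 + 47) / 197 = 151/197.

151/197


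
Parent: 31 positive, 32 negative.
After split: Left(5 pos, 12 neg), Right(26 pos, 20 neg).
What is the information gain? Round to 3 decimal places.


H(parent) = 0.9998. H(left) = 0.8740, H(right) = 0.9877. Weighted = (17/63)*0.8740 + (46/63)*0.9877 = 0.9570. IG = 0.9998 - 0.9570 = 0.0428, which rounds to 0.043.

0.043


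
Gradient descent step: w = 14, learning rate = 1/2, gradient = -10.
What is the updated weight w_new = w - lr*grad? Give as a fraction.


w_new = 14 - 1/2 * -10 = 14 - -5 = 19.

19


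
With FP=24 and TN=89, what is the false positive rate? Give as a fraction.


FPR = FP / (FP + TN) = 24 / 113 = 24/113.

24/113


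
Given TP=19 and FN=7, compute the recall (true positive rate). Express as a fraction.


Recall = TP / (TP + FN) = 19 / 26 = 19/26.

19/26


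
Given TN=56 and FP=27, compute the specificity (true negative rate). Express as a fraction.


Specificity = TN / (TN + FP) = 56 / 83 = 56/83.

56/83


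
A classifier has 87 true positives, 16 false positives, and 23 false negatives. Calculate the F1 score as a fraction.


Precision = 87/103 = 87/103. Recall = 87/110 = 87/110. F1 = 2*P*R/(P+R) = 58/71.

58/71


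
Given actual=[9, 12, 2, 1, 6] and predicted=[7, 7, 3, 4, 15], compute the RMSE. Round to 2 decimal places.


MSE = 24.0000. RMSE = sqrt(24.0000) = 4.90.

4.90


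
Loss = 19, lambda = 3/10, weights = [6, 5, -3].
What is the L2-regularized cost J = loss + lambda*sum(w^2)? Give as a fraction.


L2 sq norm = sum(w^2) = 70. J = 19 + 3/10 * 70 = 40.

40


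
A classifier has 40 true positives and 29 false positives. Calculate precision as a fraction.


Precision = TP / (TP + FP) = 40 / 69 = 40/69.

40/69


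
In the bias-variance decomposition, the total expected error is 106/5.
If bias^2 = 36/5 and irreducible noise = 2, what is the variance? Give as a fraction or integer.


Total error = bias^2 + variance + irreducible noise. So variance = 106/5 - 36/5 - 2 = 12.

12


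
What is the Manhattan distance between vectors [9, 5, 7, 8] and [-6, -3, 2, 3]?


d = sum of absolute differences: |9--6|=15 + |5--3|=8 + |7-2|=5 + |8-3|=5 = 33.

33


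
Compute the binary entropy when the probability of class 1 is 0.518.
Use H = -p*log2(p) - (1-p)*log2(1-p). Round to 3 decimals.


H = -0.518*log2(0.518) - 0.482*log2(0.482) = 0.999.

0.999


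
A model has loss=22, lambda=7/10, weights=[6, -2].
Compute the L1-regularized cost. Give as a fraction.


L1 norm = sum(|w|) = 8. J = 22 + 7/10 * 8 = 138/5.

138/5


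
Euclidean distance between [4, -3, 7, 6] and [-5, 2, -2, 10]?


d = sqrt(sum of squared differences). (4--5)^2=81, (-3-2)^2=25, (7--2)^2=81, (6-10)^2=16. Sum = 203.

sqrt(203)


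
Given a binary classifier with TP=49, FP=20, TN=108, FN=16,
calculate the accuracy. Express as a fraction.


Accuracy = (TP + TN) / (TP + TN + FP + FN) = (49 + 108) / 193 = 157/193.

157/193


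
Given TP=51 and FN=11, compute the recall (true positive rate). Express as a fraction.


Recall = TP / (TP + FN) = 51 / 62 = 51/62.

51/62


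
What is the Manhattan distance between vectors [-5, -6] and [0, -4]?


d = sum of absolute differences: |-5-0|=5 + |-6--4|=2 = 7.

7


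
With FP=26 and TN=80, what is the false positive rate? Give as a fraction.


FPR = FP / (FP + TN) = 26 / 106 = 13/53.

13/53


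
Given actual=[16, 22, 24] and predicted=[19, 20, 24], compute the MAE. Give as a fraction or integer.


MAE = (1/3) * (|16-19|=3 + |22-20|=2 + |24-24|=0). Sum = 5. MAE = 5/3.

5/3


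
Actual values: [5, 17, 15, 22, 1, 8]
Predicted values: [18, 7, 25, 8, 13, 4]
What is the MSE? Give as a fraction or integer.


MSE = (1/6) * ((5-18)^2=169 + (17-7)^2=100 + (15-25)^2=100 + (22-8)^2=196 + (1-13)^2=144 + (8-4)^2=16). Sum = 725. MSE = 725/6.

725/6


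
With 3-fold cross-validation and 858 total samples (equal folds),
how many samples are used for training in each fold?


Each validation fold has 858/3 = 286 samples. Training set = 858 - 286 = 572.

572


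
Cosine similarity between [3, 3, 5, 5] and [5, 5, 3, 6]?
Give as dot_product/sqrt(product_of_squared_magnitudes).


dot = 75. |a|^2 = 68, |b|^2 = 95. cos = 75/sqrt(6460).

75/sqrt(6460)


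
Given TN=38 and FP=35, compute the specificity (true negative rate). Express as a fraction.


Specificity = TN / (TN + FP) = 38 / 73 = 38/73.

38/73


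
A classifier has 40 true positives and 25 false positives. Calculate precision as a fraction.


Precision = TP / (TP + FP) = 40 / 65 = 8/13.

8/13


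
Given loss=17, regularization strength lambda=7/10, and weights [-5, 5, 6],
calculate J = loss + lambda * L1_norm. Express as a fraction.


L1 norm = sum(|w|) = 16. J = 17 + 7/10 * 16 = 141/5.

141/5


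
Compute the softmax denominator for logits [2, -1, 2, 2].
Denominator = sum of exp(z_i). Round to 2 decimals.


Denom = e^2=7.3891 + e^-1=0.3679 + e^2=7.3891 + e^2=7.3891. Sum = 22.5352, which rounds to 22.54.

22.54


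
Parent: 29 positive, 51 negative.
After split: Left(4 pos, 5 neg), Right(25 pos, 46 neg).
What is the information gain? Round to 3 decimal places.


H(parent) = 0.9447. H(left) = 0.9911, H(right) = 0.9359. Weighted = (9/80)*0.9911 + (71/80)*0.9359 = 0.9421. IG = 0.9447 - 0.9421 = 0.0026, which rounds to 0.003.

0.003


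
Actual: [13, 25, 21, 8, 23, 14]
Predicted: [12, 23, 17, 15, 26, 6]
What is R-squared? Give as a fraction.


Mean(y) = 52/3. SS_res = 143. SS_tot = 664/3. R^2 = 1 - 143/(664/3) = 235/664.

235/664


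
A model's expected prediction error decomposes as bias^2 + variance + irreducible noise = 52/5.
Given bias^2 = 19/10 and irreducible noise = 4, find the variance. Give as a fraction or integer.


Total error = bias^2 + variance + irreducible noise. So variance = 52/5 - 19/10 - 4 = 9/2.

9/2


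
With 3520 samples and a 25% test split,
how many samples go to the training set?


Test set = 3520 * 25% = 880. Training set = 3520 - 880 = 2640.

2640


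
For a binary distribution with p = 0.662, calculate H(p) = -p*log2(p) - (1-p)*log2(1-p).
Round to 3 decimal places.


H = -0.662*log2(0.662) - 0.338*log2(0.338) = 0.923.

0.923


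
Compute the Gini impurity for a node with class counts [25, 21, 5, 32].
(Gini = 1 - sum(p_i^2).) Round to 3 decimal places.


Total = 83. Proportions: 25/83, 21/83, 5/83, 32/83. sum(p_i^2) = 0.3070. Gini = 1 - 0.3070 = 0.6930, which rounds to 0.693.

0.693


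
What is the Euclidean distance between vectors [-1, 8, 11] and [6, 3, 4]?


d = sqrt(sum of squared differences). (-1-6)^2=49, (8-3)^2=25, (11-4)^2=49. Sum = 123.

sqrt(123)


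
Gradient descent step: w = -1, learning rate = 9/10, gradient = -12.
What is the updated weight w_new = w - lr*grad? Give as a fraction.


w_new = -1 - 9/10 * -12 = -1 - -54/5 = 49/5.

49/5


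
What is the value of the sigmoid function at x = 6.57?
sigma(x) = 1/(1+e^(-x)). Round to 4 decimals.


sigma(6.57) = 1/(1+e^(-6.57)) = 1/(1+0.001402) = 1/1.001402 = 0.9986.

0.9986


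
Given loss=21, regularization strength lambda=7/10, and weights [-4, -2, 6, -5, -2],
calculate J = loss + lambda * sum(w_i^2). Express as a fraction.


L2 sq norm = sum(w^2) = 85. J = 21 + 7/10 * 85 = 161/2.

161/2


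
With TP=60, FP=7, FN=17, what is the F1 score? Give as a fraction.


Precision = 60/67 = 60/67. Recall = 60/77 = 60/77. F1 = 2*P*R/(P+R) = 5/6.

5/6


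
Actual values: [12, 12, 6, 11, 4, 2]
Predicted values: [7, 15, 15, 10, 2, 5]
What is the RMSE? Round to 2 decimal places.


MSE = 21.5000. RMSE = sqrt(21.5000) = 4.64.

4.64


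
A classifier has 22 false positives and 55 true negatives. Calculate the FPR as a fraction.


FPR = FP / (FP + TN) = 22 / 77 = 2/7.

2/7


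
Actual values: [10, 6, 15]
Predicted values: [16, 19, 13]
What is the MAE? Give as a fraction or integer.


MAE = (1/3) * (|10-16|=6 + |6-19|=13 + |15-13|=2). Sum = 21. MAE = 7.

7


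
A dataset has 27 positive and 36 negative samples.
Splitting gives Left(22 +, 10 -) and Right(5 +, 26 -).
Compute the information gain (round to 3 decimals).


H(parent) = 0.9852. H(left) = 0.8960, H(right) = 0.6374. Weighted = (32/63)*0.8960 + (31/63)*0.6374 = 0.7688. IG = 0.9852 - 0.7688 = 0.2164, which rounds to 0.216.

0.216


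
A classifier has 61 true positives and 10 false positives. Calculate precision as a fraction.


Precision = TP / (TP + FP) = 61 / 71 = 61/71.

61/71


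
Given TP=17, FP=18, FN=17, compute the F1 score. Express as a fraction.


Precision = 17/35 = 17/35. Recall = 17/34 = 1/2. F1 = 2*P*R/(P+R) = 34/69.

34/69


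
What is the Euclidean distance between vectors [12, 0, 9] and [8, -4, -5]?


d = sqrt(sum of squared differences). (12-8)^2=16, (0--4)^2=16, (9--5)^2=196. Sum = 228.

sqrt(228)


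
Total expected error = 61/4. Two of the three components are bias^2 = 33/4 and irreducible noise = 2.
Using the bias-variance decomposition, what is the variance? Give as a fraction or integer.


Total error = bias^2 + variance + irreducible noise. So variance = 61/4 - 33/4 - 2 = 5.

5


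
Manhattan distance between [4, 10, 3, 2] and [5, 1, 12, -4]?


d = sum of absolute differences: |4-5|=1 + |10-1|=9 + |3-12|=9 + |2--4|=6 = 25.

25


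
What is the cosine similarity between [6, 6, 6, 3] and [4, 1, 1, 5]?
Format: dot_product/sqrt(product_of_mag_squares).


dot = 51. |a|^2 = 117, |b|^2 = 43. cos = 51/sqrt(5031).

51/sqrt(5031)


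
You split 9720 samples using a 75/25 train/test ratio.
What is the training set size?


Test set = 9720 * 25% = 2430. Training set = 9720 - 2430 = 7290.

7290


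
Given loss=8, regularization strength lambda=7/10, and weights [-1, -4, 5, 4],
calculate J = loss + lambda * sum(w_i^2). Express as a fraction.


L2 sq norm = sum(w^2) = 58. J = 8 + 7/10 * 58 = 243/5.

243/5


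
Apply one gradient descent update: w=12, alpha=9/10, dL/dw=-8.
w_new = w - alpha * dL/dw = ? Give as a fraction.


w_new = 12 - 9/10 * -8 = 12 - -36/5 = 96/5.

96/5


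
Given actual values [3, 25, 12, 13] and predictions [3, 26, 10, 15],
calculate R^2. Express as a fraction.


Mean(y) = 53/4. SS_res = 9. SS_tot = 979/4. R^2 = 1 - 9/(979/4) = 943/979.

943/979


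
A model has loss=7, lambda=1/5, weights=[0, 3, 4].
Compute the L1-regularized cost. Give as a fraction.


L1 norm = sum(|w|) = 7. J = 7 + 1/5 * 7 = 42/5.

42/5


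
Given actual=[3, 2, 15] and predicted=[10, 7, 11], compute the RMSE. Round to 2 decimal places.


MSE = 30.0000. RMSE = sqrt(30.0000) = 5.48.

5.48


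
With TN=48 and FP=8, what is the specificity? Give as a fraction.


Specificity = TN / (TN + FP) = 48 / 56 = 6/7.

6/7


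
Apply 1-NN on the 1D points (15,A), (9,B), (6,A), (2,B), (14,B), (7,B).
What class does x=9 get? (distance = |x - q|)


Distances: |15-9|=6, |9-9|=0, |6-9|=3, |2-9|=7, |14-9|=5, |7-9|=2. 1 nearest: (9,B). Counts: {'B': 1}. Majority class: B.

B


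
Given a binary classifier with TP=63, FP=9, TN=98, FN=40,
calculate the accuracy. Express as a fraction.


Accuracy = (TP + TN) / (TP + TN + FP + FN) = (63 + 98) / 210 = 23/30.

23/30


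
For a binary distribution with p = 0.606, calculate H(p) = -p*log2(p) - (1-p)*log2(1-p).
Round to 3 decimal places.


H = -0.606*log2(0.606) - 0.394*log2(0.394) = 0.967.

0.967


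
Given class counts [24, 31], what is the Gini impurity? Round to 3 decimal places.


Total = 55. Proportions: 24/55, 31/55. sum(p_i^2) = 0.5081. Gini = 1 - 0.5081 = 0.4919, which rounds to 0.492.

0.492


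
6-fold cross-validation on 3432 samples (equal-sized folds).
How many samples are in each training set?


Each validation fold has 3432/6 = 572 samples. Training set = 3432 - 572 = 2860.

2860


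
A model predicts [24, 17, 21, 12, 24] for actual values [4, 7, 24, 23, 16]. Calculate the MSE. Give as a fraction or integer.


MSE = (1/5) * ((4-24)^2=400 + (7-17)^2=100 + (24-21)^2=9 + (23-12)^2=121 + (16-24)^2=64). Sum = 694. MSE = 694/5.

694/5


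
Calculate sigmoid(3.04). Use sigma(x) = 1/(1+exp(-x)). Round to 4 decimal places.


sigma(3.04) = 1/(1+e^(-3.04)) = 1/(1+0.047835) = 1/1.047835 = 0.9543.

0.9543


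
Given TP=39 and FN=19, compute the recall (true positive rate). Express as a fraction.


Recall = TP / (TP + FN) = 39 / 58 = 39/58.

39/58


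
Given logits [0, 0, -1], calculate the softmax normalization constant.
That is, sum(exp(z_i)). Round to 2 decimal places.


Denom = e^0=1.0000 + e^0=1.0000 + e^-1=0.3679. Sum = 2.3679, which rounds to 2.37.

2.37


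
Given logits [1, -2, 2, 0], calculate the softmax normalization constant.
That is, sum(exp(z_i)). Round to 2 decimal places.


Denom = e^1=2.7183 + e^-2=0.1353 + e^2=7.3891 + e^0=1.0000. Sum = 11.2427, which rounds to 11.24.

11.24


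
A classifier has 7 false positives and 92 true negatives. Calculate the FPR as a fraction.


FPR = FP / (FP + TN) = 7 / 99 = 7/99.

7/99


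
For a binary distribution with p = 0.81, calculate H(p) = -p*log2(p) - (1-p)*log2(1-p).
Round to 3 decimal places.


H = -0.81*log2(0.81) - 0.19*log2(0.19) = 0.701.

0.701


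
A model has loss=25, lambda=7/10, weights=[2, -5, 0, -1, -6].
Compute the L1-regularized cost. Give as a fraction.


L1 norm = sum(|w|) = 14. J = 25 + 7/10 * 14 = 174/5.

174/5


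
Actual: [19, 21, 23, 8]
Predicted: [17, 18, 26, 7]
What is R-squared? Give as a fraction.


Mean(y) = 71/4. SS_res = 23. SS_tot = 539/4. R^2 = 1 - 23/(539/4) = 447/539.

447/539


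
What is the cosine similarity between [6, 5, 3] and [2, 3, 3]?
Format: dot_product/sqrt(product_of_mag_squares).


dot = 36. |a|^2 = 70, |b|^2 = 22. cos = 36/sqrt(1540).

36/sqrt(1540)


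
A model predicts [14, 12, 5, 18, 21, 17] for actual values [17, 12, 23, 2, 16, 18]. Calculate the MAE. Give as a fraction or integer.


MAE = (1/6) * (|17-14|=3 + |12-12|=0 + |23-5|=18 + |2-18|=16 + |16-21|=5 + |18-17|=1). Sum = 43. MAE = 43/6.

43/6


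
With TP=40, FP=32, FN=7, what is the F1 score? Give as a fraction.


Precision = 40/72 = 5/9. Recall = 40/47 = 40/47. F1 = 2*P*R/(P+R) = 80/119.

80/119


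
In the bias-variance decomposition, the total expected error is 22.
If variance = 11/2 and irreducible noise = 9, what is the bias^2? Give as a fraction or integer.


Total error = bias^2 + variance + irreducible noise. So bias^2 = 22 - 11/2 - 9 = 15/2.

15/2


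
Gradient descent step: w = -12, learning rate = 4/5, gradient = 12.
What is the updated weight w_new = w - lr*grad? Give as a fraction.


w_new = -12 - 4/5 * 12 = -12 - 48/5 = -108/5.

-108/5


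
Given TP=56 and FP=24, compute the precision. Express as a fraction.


Precision = TP / (TP + FP) = 56 / 80 = 7/10.

7/10


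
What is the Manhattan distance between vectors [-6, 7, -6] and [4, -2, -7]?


d = sum of absolute differences: |-6-4|=10 + |7--2|=9 + |-6--7|=1 = 20.

20


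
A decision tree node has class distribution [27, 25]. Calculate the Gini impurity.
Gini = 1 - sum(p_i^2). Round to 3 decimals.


Total = 52. Proportions: 27/52, 25/52. sum(p_i^2) = 0.5007. Gini = 1 - 0.5007 = 0.4993, which rounds to 0.499.

0.499


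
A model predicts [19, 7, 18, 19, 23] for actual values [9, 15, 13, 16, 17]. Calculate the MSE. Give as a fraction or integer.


MSE = (1/5) * ((9-19)^2=100 + (15-7)^2=64 + (13-18)^2=25 + (16-19)^2=9 + (17-23)^2=36). Sum = 234. MSE = 234/5.

234/5


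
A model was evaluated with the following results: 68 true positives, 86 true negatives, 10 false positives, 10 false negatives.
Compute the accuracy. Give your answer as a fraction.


Accuracy = (TP + TN) / (TP + TN + FP + FN) = (68 + 86) / 174 = 77/87.

77/87


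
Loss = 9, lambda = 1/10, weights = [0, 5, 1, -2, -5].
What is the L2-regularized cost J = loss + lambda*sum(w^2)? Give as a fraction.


L2 sq norm = sum(w^2) = 55. J = 9 + 1/10 * 55 = 29/2.

29/2


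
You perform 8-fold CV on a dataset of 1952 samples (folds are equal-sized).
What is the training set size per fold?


Each validation fold has 1952/8 = 244 samples. Training set = 1952 - 244 = 1708.

1708


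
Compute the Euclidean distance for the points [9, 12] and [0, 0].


d = sqrt(sum of squared differences). (9-0)^2=81, (12-0)^2=144. Sum = 225.

15


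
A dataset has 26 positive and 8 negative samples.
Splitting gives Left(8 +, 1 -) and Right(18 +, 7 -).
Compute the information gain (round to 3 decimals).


H(parent) = 0.7871. H(left) = 0.5033, H(right) = 0.8555. Weighted = (9/34)*0.5033 + (25/34)*0.8555 = 0.7623. IG = 0.7871 - 0.7623 = 0.0248, which rounds to 0.025.

0.025


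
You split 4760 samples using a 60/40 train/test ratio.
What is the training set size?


Test set = 4760 * 40% = 1904. Training set = 4760 - 1904 = 2856.

2856


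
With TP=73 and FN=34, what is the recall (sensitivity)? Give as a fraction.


Recall = TP / (TP + FN) = 73 / 107 = 73/107.

73/107


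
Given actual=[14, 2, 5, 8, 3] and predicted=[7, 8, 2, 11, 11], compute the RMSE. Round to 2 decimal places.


MSE = 33.4000. RMSE = sqrt(33.4000) = 5.78.

5.78


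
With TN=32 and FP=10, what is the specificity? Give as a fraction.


Specificity = TN / (TN + FP) = 32 / 42 = 16/21.

16/21


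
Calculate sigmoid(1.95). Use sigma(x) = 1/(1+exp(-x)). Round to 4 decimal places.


sigma(1.95) = 1/(1+e^(-1.95)) = 1/(1+0.142274) = 1/1.142274 = 0.8754.

0.8754


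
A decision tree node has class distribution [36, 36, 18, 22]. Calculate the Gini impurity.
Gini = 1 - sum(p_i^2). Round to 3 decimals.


Total = 112. Proportions: 36/112, 36/112, 18/112, 22/112. sum(p_i^2) = 0.2710. Gini = 1 - 0.2710 = 0.7290, which rounds to 0.729.

0.729


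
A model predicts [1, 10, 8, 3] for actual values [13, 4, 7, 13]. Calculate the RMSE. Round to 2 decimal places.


MSE = 70.2500. RMSE = sqrt(70.2500) = 8.38.

8.38


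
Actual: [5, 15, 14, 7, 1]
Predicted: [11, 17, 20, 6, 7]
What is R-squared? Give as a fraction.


Mean(y) = 42/5. SS_res = 113. SS_tot = 716/5. R^2 = 1 - 113/(716/5) = 151/716.

151/716


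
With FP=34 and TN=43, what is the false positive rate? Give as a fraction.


FPR = FP / (FP + TN) = 34 / 77 = 34/77.

34/77


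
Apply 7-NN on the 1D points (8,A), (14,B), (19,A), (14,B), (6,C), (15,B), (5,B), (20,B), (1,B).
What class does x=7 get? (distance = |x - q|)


Distances: |8-7|=1, |14-7|=7, |19-7|=12, |14-7|=7, |6-7|=1, |15-7|=8, |5-7|=2, |20-7|=13, |1-7|=6. 7 nearest: (8,A), (6,C), (5,B), (1,B), (14,B), (14,B), (15,B). Counts: {'A': 1, 'C': 1, 'B': 5}. Majority class: B.

B


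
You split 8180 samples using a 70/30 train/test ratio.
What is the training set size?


Test set = 8180 * 30% = 2454. Training set = 8180 - 2454 = 5726.

5726


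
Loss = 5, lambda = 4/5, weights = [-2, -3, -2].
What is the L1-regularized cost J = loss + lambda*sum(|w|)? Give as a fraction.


L1 norm = sum(|w|) = 7. J = 5 + 4/5 * 7 = 53/5.

53/5


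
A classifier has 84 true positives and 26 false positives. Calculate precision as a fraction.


Precision = TP / (TP + FP) = 84 / 110 = 42/55.

42/55


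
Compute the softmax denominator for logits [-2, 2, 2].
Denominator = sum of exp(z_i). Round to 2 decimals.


Denom = e^-2=0.1353 + e^2=7.3891 + e^2=7.3891. Sum = 14.9135, which rounds to 14.91.

14.91


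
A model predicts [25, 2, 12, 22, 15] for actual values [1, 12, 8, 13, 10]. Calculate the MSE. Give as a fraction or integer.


MSE = (1/5) * ((1-25)^2=576 + (12-2)^2=100 + (8-12)^2=16 + (13-22)^2=81 + (10-15)^2=25). Sum = 798. MSE = 798/5.

798/5


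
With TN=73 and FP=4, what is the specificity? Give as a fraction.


Specificity = TN / (TN + FP) = 73 / 77 = 73/77.

73/77


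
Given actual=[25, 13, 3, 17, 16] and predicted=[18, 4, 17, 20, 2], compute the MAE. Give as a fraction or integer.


MAE = (1/5) * (|25-18|=7 + |13-4|=9 + |3-17|=14 + |17-20|=3 + |16-2|=14). Sum = 47. MAE = 47/5.

47/5


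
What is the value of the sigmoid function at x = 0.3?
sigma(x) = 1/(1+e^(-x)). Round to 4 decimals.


sigma(0.3) = 1/(1+e^(-0.3)) = 1/(1+0.740818) = 1/1.740818 = 0.5744.

0.5744


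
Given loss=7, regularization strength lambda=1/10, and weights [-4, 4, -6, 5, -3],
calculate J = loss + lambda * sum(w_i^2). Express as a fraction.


L2 sq norm = sum(w^2) = 102. J = 7 + 1/10 * 102 = 86/5.

86/5


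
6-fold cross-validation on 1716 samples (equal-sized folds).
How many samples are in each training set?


Each validation fold has 1716/6 = 286 samples. Training set = 1716 - 286 = 1430.

1430


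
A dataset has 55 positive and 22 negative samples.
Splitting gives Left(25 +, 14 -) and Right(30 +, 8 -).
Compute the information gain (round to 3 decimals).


H(parent) = 0.8631. H(left) = 0.9418, H(right) = 0.7425. Weighted = (39/77)*0.9418 + (38/77)*0.7425 = 0.8434. IG = 0.8631 - 0.8434 = 0.0197, which rounds to 0.020.

0.020


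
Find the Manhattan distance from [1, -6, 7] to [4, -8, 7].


d = sum of absolute differences: |1-4|=3 + |-6--8|=2 + |7-7|=0 = 5.

5


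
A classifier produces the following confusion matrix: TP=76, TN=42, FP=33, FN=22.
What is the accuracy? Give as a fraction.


Accuracy = (TP + TN) / (TP + TN + FP + FN) = (76 + 42) / 173 = 118/173.

118/173


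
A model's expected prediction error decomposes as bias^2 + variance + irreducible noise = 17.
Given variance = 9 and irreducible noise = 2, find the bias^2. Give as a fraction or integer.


Total error = bias^2 + variance + irreducible noise. So bias^2 = 17 - 9 - 2 = 6.

6


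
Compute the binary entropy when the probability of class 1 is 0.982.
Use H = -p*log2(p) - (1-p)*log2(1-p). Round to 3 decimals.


H = -0.982*log2(0.982) - 0.018*log2(0.018) = 0.130.

0.130


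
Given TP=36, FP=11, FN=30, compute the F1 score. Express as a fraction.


Precision = 36/47 = 36/47. Recall = 36/66 = 6/11. F1 = 2*P*R/(P+R) = 72/113.

72/113


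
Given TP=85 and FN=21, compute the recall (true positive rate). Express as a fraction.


Recall = TP / (TP + FN) = 85 / 106 = 85/106.

85/106


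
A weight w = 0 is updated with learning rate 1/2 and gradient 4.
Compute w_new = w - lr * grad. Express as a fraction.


w_new = 0 - 1/2 * 4 = 0 - 2 = -2.

-2


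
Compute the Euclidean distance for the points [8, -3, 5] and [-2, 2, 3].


d = sqrt(sum of squared differences). (8--2)^2=100, (-3-2)^2=25, (5-3)^2=4. Sum = 129.

sqrt(129)


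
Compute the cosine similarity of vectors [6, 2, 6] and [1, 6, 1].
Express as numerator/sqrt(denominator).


dot = 24. |a|^2 = 76, |b|^2 = 38. cos = 24/sqrt(2888).

24/sqrt(2888)


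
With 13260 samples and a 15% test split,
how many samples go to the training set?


Test set = 13260 * 15% = 1989. Training set = 13260 - 1989 = 11271.

11271


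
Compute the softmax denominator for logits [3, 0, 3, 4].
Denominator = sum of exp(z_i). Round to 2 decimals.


Denom = e^3=20.0855 + e^0=1.0000 + e^3=20.0855 + e^4=54.5982. Sum = 95.7692, which rounds to 95.77.

95.77


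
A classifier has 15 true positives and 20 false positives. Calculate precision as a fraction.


Precision = TP / (TP + FP) = 15 / 35 = 3/7.

3/7


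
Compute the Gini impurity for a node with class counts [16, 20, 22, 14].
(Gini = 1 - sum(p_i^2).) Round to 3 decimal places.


Total = 72. Proportions: 16/72, 20/72, 22/72, 14/72. sum(p_i^2) = 0.2577. Gini = 1 - 0.2577 = 0.7423, which rounds to 0.742.

0.742


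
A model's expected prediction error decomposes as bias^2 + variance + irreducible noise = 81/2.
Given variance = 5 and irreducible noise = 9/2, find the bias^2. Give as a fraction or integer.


Total error = bias^2 + variance + irreducible noise. So bias^2 = 81/2 - 5 - 9/2 = 31.

31


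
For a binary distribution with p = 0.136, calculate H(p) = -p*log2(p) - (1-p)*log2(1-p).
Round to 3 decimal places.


H = -0.136*log2(0.136) - 0.864*log2(0.864) = 0.574.

0.574


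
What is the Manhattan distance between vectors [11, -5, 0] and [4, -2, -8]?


d = sum of absolute differences: |11-4|=7 + |-5--2|=3 + |0--8|=8 = 18.

18


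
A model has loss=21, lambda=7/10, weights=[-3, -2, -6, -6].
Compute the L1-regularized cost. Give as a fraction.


L1 norm = sum(|w|) = 17. J = 21 + 7/10 * 17 = 329/10.

329/10


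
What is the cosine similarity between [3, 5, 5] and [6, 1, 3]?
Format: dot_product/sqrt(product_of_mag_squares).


dot = 38. |a|^2 = 59, |b|^2 = 46. cos = 38/sqrt(2714).

38/sqrt(2714)


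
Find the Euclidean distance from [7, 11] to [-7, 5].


d = sqrt(sum of squared differences). (7--7)^2=196, (11-5)^2=36. Sum = 232.

sqrt(232)


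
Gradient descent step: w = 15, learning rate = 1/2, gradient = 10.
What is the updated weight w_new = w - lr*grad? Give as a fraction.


w_new = 15 - 1/2 * 10 = 15 - 5 = 10.

10


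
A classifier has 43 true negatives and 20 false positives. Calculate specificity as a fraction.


Specificity = TN / (TN + FP) = 43 / 63 = 43/63.

43/63


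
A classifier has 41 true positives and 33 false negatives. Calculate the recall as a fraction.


Recall = TP / (TP + FN) = 41 / 74 = 41/74.

41/74


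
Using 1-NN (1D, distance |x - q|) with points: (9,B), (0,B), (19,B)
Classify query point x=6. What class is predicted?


Distances: |9-6|=3, |0-6|=6, |19-6|=13. 1 nearest: (9,B). Counts: {'B': 1}. Majority class: B.

B


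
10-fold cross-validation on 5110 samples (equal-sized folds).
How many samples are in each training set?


Each validation fold has 5110/10 = 511 samples. Training set = 5110 - 511 = 4599.

4599


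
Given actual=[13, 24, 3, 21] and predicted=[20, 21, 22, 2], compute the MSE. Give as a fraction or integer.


MSE = (1/4) * ((13-20)^2=49 + (24-21)^2=9 + (3-22)^2=361 + (21-2)^2=361). Sum = 780. MSE = 195.

195


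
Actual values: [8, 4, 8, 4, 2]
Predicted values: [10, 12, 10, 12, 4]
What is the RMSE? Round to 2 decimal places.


MSE = 28.0000. RMSE = sqrt(28.0000) = 5.29.

5.29


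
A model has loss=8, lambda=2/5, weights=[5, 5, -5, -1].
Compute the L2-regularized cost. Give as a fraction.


L2 sq norm = sum(w^2) = 76. J = 8 + 2/5 * 76 = 192/5.

192/5


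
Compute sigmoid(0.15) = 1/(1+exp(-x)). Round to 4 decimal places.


sigma(0.15) = 1/(1+e^(-0.15)) = 1/(1+0.860708) = 1/1.860708 = 0.5374.

0.5374


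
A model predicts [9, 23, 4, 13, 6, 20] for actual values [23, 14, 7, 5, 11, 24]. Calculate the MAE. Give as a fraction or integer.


MAE = (1/6) * (|23-9|=14 + |14-23|=9 + |7-4|=3 + |5-13|=8 + |11-6|=5 + |24-20|=4). Sum = 43. MAE = 43/6.

43/6


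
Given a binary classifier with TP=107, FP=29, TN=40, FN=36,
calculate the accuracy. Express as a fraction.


Accuracy = (TP + TN) / (TP + TN + FP + FN) = (107 + 40) / 212 = 147/212.

147/212


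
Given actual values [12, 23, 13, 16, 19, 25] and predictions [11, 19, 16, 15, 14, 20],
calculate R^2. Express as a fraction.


Mean(y) = 18. SS_res = 77. SS_tot = 140. R^2 = 1 - 77/(140) = 9/20.

9/20


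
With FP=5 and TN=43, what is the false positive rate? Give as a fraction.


FPR = FP / (FP + TN) = 5 / 48 = 5/48.

5/48


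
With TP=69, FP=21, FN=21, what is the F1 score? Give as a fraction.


Precision = 69/90 = 23/30. Recall = 69/90 = 23/30. F1 = 2*P*R/(P+R) = 23/30.

23/30


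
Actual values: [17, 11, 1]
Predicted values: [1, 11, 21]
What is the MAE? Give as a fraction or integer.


MAE = (1/3) * (|17-1|=16 + |11-11|=0 + |1-21|=20). Sum = 36. MAE = 12.

12


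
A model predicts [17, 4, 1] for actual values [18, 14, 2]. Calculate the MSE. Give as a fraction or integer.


MSE = (1/3) * ((18-17)^2=1 + (14-4)^2=100 + (2-1)^2=1). Sum = 102. MSE = 34.

34


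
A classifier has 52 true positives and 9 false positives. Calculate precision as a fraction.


Precision = TP / (TP + FP) = 52 / 61 = 52/61.

52/61


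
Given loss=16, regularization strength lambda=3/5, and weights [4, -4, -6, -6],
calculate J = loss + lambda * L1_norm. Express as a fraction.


L1 norm = sum(|w|) = 20. J = 16 + 3/5 * 20 = 28.

28


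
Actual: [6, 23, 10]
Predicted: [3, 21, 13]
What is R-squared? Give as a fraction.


Mean(y) = 13. SS_res = 22. SS_tot = 158. R^2 = 1 - 22/(158) = 68/79.

68/79


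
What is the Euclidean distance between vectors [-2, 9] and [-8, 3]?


d = sqrt(sum of squared differences). (-2--8)^2=36, (9-3)^2=36. Sum = 72.

sqrt(72)


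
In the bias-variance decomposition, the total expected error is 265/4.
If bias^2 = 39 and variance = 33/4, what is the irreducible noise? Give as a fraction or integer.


Total error = bias^2 + variance + irreducible noise. So irreducible noise = 265/4 - 39 - 33/4 = 19.

19


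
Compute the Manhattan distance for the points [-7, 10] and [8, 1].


d = sum of absolute differences: |-7-8|=15 + |10-1|=9 = 24.

24


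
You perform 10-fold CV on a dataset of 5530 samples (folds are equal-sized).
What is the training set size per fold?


Each validation fold has 5530/10 = 553 samples. Training set = 5530 - 553 = 4977.

4977


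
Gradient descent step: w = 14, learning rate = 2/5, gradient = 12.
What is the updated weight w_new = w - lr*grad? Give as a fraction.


w_new = 14 - 2/5 * 12 = 14 - 24/5 = 46/5.

46/5


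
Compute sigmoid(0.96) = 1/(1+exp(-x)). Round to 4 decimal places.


sigma(0.96) = 1/(1+e^(-0.96)) = 1/(1+0.382893) = 1/1.382893 = 0.7231.

0.7231


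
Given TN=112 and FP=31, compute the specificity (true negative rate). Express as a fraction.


Specificity = TN / (TN + FP) = 112 / 143 = 112/143.

112/143


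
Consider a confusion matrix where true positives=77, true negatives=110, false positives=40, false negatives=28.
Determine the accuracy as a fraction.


Accuracy = (TP + TN) / (TP + TN + FP + FN) = (77 + 110) / 255 = 11/15.

11/15


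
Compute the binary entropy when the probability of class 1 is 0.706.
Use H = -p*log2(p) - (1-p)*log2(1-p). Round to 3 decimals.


H = -0.706*log2(0.706) - 0.294*log2(0.294) = 0.874.

0.874


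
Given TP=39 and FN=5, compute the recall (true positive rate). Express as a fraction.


Recall = TP / (TP + FN) = 39 / 44 = 39/44.

39/44


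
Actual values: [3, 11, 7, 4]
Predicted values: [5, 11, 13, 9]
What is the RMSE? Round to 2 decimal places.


MSE = 16.2500. RMSE = sqrt(16.2500) = 4.03.

4.03


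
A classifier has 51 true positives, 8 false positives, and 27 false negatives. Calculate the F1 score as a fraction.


Precision = 51/59 = 51/59. Recall = 51/78 = 17/26. F1 = 2*P*R/(P+R) = 102/137.

102/137


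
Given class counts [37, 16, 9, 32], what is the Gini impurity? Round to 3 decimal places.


Total = 94. Proportions: 37/94, 16/94, 9/94, 32/94. sum(p_i^2) = 0.3090. Gini = 1 - 0.3090 = 0.6910, which rounds to 0.691.

0.691


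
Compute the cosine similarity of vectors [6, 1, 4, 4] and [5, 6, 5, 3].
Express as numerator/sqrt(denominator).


dot = 68. |a|^2 = 69, |b|^2 = 95. cos = 68/sqrt(6555).

68/sqrt(6555)


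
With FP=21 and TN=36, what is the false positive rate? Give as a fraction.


FPR = FP / (FP + TN) = 21 / 57 = 7/19.

7/19


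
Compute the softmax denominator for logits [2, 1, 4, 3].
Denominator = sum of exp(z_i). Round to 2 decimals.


Denom = e^2=7.3891 + e^1=2.7183 + e^4=54.5982 + e^3=20.0855. Sum = 84.7911, which rounds to 84.79.

84.79


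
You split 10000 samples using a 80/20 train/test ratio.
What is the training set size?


Test set = 10000 * 20% = 2000. Training set = 10000 - 2000 = 8000.

8000


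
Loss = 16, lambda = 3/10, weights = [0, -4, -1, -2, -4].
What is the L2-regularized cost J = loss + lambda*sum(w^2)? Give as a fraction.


L2 sq norm = sum(w^2) = 37. J = 16 + 3/10 * 37 = 271/10.

271/10


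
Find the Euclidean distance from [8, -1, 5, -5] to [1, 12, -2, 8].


d = sqrt(sum of squared differences). (8-1)^2=49, (-1-12)^2=169, (5--2)^2=49, (-5-8)^2=169. Sum = 436.

sqrt(436)


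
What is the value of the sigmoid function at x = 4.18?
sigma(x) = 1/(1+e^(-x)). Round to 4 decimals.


sigma(4.18) = 1/(1+e^(-4.18)) = 1/(1+0.015299) = 1/1.015299 = 0.9849.

0.9849


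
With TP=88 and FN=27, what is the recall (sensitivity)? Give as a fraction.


Recall = TP / (TP + FN) = 88 / 115 = 88/115.

88/115


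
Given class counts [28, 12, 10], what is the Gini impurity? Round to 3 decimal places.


Total = 50. Proportions: 28/50, 12/50, 10/50. sum(p_i^2) = 0.4112. Gini = 1 - 0.4112 = 0.5888, which rounds to 0.589.

0.589


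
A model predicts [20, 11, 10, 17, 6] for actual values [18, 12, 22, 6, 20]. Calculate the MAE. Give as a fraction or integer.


MAE = (1/5) * (|18-20|=2 + |12-11|=1 + |22-10|=12 + |6-17|=11 + |20-6|=14). Sum = 40. MAE = 8.

8


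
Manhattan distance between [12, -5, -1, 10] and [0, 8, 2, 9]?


d = sum of absolute differences: |12-0|=12 + |-5-8|=13 + |-1-2|=3 + |10-9|=1 = 29.

29


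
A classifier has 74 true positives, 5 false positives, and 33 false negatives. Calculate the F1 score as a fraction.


Precision = 74/79 = 74/79. Recall = 74/107 = 74/107. F1 = 2*P*R/(P+R) = 74/93.

74/93


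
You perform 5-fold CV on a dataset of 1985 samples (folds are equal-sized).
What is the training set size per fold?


Each validation fold has 1985/5 = 397 samples. Training set = 1985 - 397 = 1588.

1588


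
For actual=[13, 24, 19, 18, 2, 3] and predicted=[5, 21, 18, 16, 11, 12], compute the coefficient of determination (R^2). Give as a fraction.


Mean(y) = 79/6. SS_res = 240. SS_tot = 2417/6. R^2 = 1 - 240/(2417/6) = 977/2417.

977/2417


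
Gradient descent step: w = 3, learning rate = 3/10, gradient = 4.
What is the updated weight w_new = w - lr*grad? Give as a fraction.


w_new = 3 - 3/10 * 4 = 3 - 6/5 = 9/5.

9/5


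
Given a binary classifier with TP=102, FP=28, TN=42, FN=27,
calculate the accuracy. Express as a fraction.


Accuracy = (TP + TN) / (TP + TN + FP + FN) = (102 + 42) / 199 = 144/199.

144/199


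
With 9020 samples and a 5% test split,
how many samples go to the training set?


Test set = 9020 * 5% = 451. Training set = 9020 - 451 = 8569.

8569


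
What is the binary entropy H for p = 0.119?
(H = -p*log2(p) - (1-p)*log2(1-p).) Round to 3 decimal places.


H = -0.119*log2(0.119) - 0.881*log2(0.881) = 0.526.

0.526


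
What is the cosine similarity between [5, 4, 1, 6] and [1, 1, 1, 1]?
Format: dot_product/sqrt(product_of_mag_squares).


dot = 16. |a|^2 = 78, |b|^2 = 4. cos = 16/sqrt(312).

16/sqrt(312)


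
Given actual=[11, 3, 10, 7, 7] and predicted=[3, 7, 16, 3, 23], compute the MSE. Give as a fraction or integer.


MSE = (1/5) * ((11-3)^2=64 + (3-7)^2=16 + (10-16)^2=36 + (7-3)^2=16 + (7-23)^2=256). Sum = 388. MSE = 388/5.

388/5


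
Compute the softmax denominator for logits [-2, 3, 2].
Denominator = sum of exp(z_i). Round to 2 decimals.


Denom = e^-2=0.1353 + e^3=20.0855 + e^2=7.3891. Sum = 27.6099, which rounds to 27.61.

27.61


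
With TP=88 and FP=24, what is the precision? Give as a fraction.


Precision = TP / (TP + FP) = 88 / 112 = 11/14.

11/14


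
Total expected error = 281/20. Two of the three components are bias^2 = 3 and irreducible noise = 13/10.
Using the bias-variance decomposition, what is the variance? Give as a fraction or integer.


Total error = bias^2 + variance + irreducible noise. So variance = 281/20 - 3 - 13/10 = 39/4.

39/4


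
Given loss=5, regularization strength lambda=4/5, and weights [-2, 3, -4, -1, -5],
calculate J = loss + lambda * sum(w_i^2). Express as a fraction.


L2 sq norm = sum(w^2) = 55. J = 5 + 4/5 * 55 = 49.

49


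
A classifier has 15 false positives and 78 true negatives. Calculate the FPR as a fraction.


FPR = FP / (FP + TN) = 15 / 93 = 5/31.

5/31


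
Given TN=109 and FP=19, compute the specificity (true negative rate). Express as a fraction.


Specificity = TN / (TN + FP) = 109 / 128 = 109/128.

109/128


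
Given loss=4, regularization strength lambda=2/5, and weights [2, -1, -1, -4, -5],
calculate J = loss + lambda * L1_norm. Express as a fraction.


L1 norm = sum(|w|) = 13. J = 4 + 2/5 * 13 = 46/5.

46/5


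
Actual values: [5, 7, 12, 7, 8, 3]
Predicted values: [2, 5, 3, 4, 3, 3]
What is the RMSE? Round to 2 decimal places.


MSE = 21.3333. RMSE = sqrt(21.3333) = 4.62.

4.62


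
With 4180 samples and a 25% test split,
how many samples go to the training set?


Test set = 4180 * 25% = 1045. Training set = 4180 - 1045 = 3135.

3135


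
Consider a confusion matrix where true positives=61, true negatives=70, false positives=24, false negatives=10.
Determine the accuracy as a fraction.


Accuracy = (TP + TN) / (TP + TN + FP + FN) = (61 + 70) / 165 = 131/165.

131/165


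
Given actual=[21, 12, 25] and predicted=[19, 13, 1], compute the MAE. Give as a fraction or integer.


MAE = (1/3) * (|21-19|=2 + |12-13|=1 + |25-1|=24). Sum = 27. MAE = 9.

9


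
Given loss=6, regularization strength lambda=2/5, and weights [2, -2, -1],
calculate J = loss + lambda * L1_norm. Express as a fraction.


L1 norm = sum(|w|) = 5. J = 6 + 2/5 * 5 = 8.

8
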